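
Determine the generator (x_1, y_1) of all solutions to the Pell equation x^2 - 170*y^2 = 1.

(x, y) = (339, 26)

First expand sqrt(170) as a continued fraction. With x_i = (sqrt(170) + m_i)/d_i and (m_0, d_0) = (0, 1): a_0 = floor(sqrt(170)) = 13, since 13^2 = 169 <= 170 < 196 = 14^2.
Iterate m_{i+1} = d_i*a_i - m_i, d_{i+1} = (170 - m_{i+1}^2)/d_i, a_{i+1} = floor((a_0 + m_{i+1})/d_{i+1}):
  m_1 = 1*13 - 0 = 13, d_1 = (170 - 13^2)/1 = 1/1 = 1, a_1 = floor((13 + 13)/1) = 26.
  m_2 = 1*26 - 13 = 13, d_2 = (170 - 13^2)/1 = 1/1 = 1: (m_2, d_2) = (m_1, d_1) = (13, 1), so from here the quotient a_1 repeats; the period length is 1.
So sqrt(170) = [13; (26)] with period length k = 1.
k is odd, so (p_{k-1}, q_{k-1}) only solves x^2 - 170y^2 = -1 and the fundamental solution of x^2 - 170y^2 = 1 is (p_{2k-1}, q_{2k-1}) = (p_1, q_1); compute convergents through index 1, running through the period twice.
Convergents (p_i = a_i*p_{i-1} + p_{i-2}, q_i = a_i*q_{i-1} + q_{i-2} with p_{-2}=0, p_{-1}=1, q_{-2}=1, q_{-1}=0):
  i=0: a_0=13, p_0 = 13*1 + 0 = 13, q_0 = 13*0 + 1 = 1.
  i=1: a_1=26, p_1 = 26*13 + 1 = 339, q_1 = 26*1 + 0 = 26.
Indeed p_0^2 - 170*q_0^2 = 169 - 170 = -1, not +1.
Check: 339^2 - 170*26^2 = 114921 - 114920 = 1, so (x, y) = (339, 26) solves the equation, and by the theorem it is the least positive solution.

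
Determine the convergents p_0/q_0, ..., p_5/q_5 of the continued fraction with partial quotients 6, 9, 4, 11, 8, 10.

Using the convergent recurrence p_i = a_i*p_{i-1} + p_{i-2}, q_i = a_i*q_{i-1} + q_{i-2} with p_{-2}=0, p_{-1}=1, q_{-2}=1, q_{-1}=0:
  i=0: a_0=6, p_0 = 6*1 + 0 = 6, q_0 = 6*0 + 1 = 1.
  i=1: a_1=9, p_1 = 9*6 + 1 = 55, q_1 = 9*1 + 0 = 9.
  i=2: a_2=4, p_2 = 4*55 + 6 = 226, q_2 = 4*9 + 1 = 37.
  i=3: a_3=11, p_3 = 11*226 + 55 = 2541, q_3 = 11*37 + 9 = 416.
  i=4: a_4=8, p_4 = 8*2541 + 226 = 20554, q_4 = 8*416 + 37 = 3365.
  i=5: a_5=10, p_5 = 10*20554 + 2541 = 208081, q_5 = 10*3365 + 416 = 34066.

6/1, 55/9, 226/37, 2541/416, 20554/3365, 208081/34066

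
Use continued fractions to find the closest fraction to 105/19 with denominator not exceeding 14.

Expand x = 105/19 as a continued fraction with the Euclidean algorithm:
  105 = 5*19 + 10, so a_0 = 5.
  19 = 1*10 + 9, so a_1 = 1.
  10 = 1*9 + 1, so a_2 = 1.
  9 = 9*1 + 0, so a_3 = 9.
so x = [5; 1, 1, 9].
Convergents (p_i = a_i*p_{i-1} + p_{i-2}, q_i = a_i*q_{i-1} + q_{i-2} with p_{-2}=0, p_{-1}=1, q_{-2}=1, q_{-1}=0), until the denominator exceeds 14:
  i=0: a_0=5, p_0 = 5*1 + 0 = 5, q_0 = 5*0 + 1 = 1.
  i=1: a_1=1, p_1 = 1*5 + 1 = 6, q_1 = 1*1 + 0 = 1.
  i=2: a_2=1, p_2 = 1*6 + 5 = 11, q_2 = 1*1 + 1 = 2.
  i=3: a_3=9, p_3 = 9*11 + 6 = 105, q_3 = 9*2 + 1 = 19.
q_3 = 19 > 14, so the last convergent with denominator <= 14 is p_2/q_2 = 11/2.
The closest fraction with denominator <= 14 is either p_2/q_2 or the intermediate fraction (k*p_2 + p_1)/(k*q_2 + q_1) with the largest k >= 1 whose denominator stays <= 14; these approach x as k grows, and every other convergent or intermediate fraction in range is farther away.
Largest k: floor((14 - q_1)/q_2) = floor((14 - 1)/2) = 6.
That gives (6*11 + 6)/(6*2 + 1) = 72/13.
Compare the errors: |x - 11/2| = |105*2 - 11*19|/(19*2) = 1/38, and |x - 72/13| = |105*13 - 72*19|/(19*13) = 3/247.
Cross-multiplying, 3*38 = 114 < 247 = 1*247, so 3/247 is smaller: the intermediate fraction 72/13 is closer to x than 11/2.

72/13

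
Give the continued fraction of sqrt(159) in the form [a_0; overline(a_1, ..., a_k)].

Write x_i = (sqrt(159) + m_i)/d_i with (m_0, d_0) = (0, 1). a_0 = floor(sqrt(159)) = 12, since 12^2 = 144 <= 159 < 169 = 13^2.
Iterate m_{i+1} = d_i*a_i - m_i, d_{i+1} = (159 - m_{i+1}^2)/d_i, a_{i+1} = floor((a_0 + m_{i+1})/d_{i+1}):
  m_1 = 1*12 - 0 = 12, d_1 = (159 - 12^2)/1 = 15/1 = 15, a_1 = floor((12 + 12)/15) = 1.
  m_2 = 15*1 - 12 = 3, d_2 = (159 - 3^2)/15 = 150/15 = 10, a_2 = floor((12 + 3)/10) = 1.
  m_3 = 10*1 - 3 = 7, d_3 = (159 - 7^2)/10 = 110/10 = 11, a_3 = floor((12 + 7)/11) = 1.
  m_4 = 11*1 - 7 = 4, d_4 = (159 - 4^2)/11 = 143/11 = 13, a_4 = floor((12 + 4)/13) = 1.
  m_5 = 13*1 - 4 = 9, d_5 = (159 - 9^2)/13 = 78/13 = 6, a_5 = floor((12 + 9)/6) = 3.
  m_6 = 6*3 - 9 = 9, d_6 = (159 - 9^2)/6 = 78/6 = 13, a_6 = floor((12 + 9)/13) = 1.
  m_7 = 13*1 - 9 = 4, d_7 = (159 - 4^2)/13 = 143/13 = 11, a_7 = floor((12 + 4)/11) = 1.
  m_8 = 11*1 - 4 = 7, d_8 = (159 - 7^2)/11 = 110/11 = 10, a_8 = floor((12 + 7)/10) = 1.
  m_9 = 10*1 - 7 = 3, d_9 = (159 - 3^2)/10 = 150/10 = 15, a_9 = floor((12 + 3)/15) = 1.
  m_10 = 15*1 - 3 = 12, d_10 = (159 - 12^2)/15 = 15/15 = 1, a_10 = floor((12 + 12)/1) = 24.
  m_11 = 1*24 - 12 = 12, d_11 = (159 - 12^2)/1 = 15/1 = 15: (m_11, d_11) = (m_1, d_1) = (12, 15), so from here the quotients repeat a_1, ..., a_10; the period length is 10.
Hence the expansion of sqrt(159) is a_0 = 12 followed by the repeating block 1, 1, 1, 1, 3, 1, 1, 1, 1, 24 (period 10).

[12; overline(1, 1, 1, 1, 3, 1, 1, 1, 1, 24)]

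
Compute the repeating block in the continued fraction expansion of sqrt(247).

Write x_i = (sqrt(247) + m_i)/d_i with (m_0, d_0) = (0, 1). a_0 = floor(sqrt(247)) = 15, since 15^2 = 225 <= 247 < 256 = 16^2.
Iterate m_{i+1} = d_i*a_i - m_i, d_{i+1} = (247 - m_{i+1}^2)/d_i, a_{i+1} = floor((a_0 + m_{i+1})/d_{i+1}):
  m_1 = 1*15 - 0 = 15, d_1 = (247 - 15^2)/1 = 22/1 = 22, a_1 = floor((15 + 15)/22) = 1.
  m_2 = 22*1 - 15 = 7, d_2 = (247 - 7^2)/22 = 198/22 = 9, a_2 = floor((15 + 7)/9) = 2.
  m_3 = 9*2 - 7 = 11, d_3 = (247 - 11^2)/9 = 126/9 = 14, a_3 = floor((15 + 11)/14) = 1.
  m_4 = 14*1 - 11 = 3, d_4 = (247 - 3^2)/14 = 238/14 = 17, a_4 = floor((15 + 3)/17) = 1.
  m_5 = 17*1 - 3 = 14, d_5 = (247 - 14^2)/17 = 51/17 = 3, a_5 = floor((15 + 14)/3) = 9.
  m_6 = 3*9 - 14 = 13, d_6 = (247 - 13^2)/3 = 78/3 = 26, a_6 = floor((15 + 13)/26) = 1.
  m_7 = 26*1 - 13 = 13, d_7 = (247 - 13^2)/26 = 78/26 = 3, a_7 = floor((15 + 13)/3) = 9.
  m_8 = 3*9 - 13 = 14, d_8 = (247 - 14^2)/3 = 51/3 = 17, a_8 = floor((15 + 14)/17) = 1.
  m_9 = 17*1 - 14 = 3, d_9 = (247 - 3^2)/17 = 238/17 = 14, a_9 = floor((15 + 3)/14) = 1.
  m_10 = 14*1 - 3 = 11, d_10 = (247 - 11^2)/14 = 126/14 = 9, a_10 = floor((15 + 11)/9) = 2.
  m_11 = 9*2 - 11 = 7, d_11 = (247 - 7^2)/9 = 198/9 = 22, a_11 = floor((15 + 7)/22) = 1.
  m_12 = 22*1 - 7 = 15, d_12 = (247 - 15^2)/22 = 22/22 = 1, a_12 = floor((15 + 15)/1) = 30.
  m_13 = 1*30 - 15 = 15, d_13 = (247 - 15^2)/1 = 22/1 = 22: (m_13, d_13) = (m_1, d_1) = (15, 22), so from here the quotients repeat a_1, ..., a_12; the period length is 12.
Hence the expansion of sqrt(247) is a_0 = 15 followed by the repeating block 1, 2, 1, 1, 9, 1, 9, 1, 1, 2, 1, 30 (period 12).

[15; (1, 2, 1, 1, 9, 1, 9, 1, 1, 2, 1, 30)]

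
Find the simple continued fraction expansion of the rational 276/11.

[25; 11]

Run the Euclidean algorithm on 276 and 11; the successive quotients are the partial quotients a_0, a_1, ... (each step inverts the fractional part left over by the previous one):
  276 = 25*11 + 1, so a_0 = 25.
  11 = 11*1 + 0, so a_1 = 11.
The remainder reaches 0 after 2 divisions, so the expansion has 2 partial quotients, read off in order.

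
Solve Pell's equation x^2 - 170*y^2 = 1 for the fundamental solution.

First expand sqrt(170) as a continued fraction. With x_i = (sqrt(170) + m_i)/d_i and (m_0, d_0) = (0, 1): a_0 = floor(sqrt(170)) = 13, since 13^2 = 169 <= 170 < 196 = 14^2.
Iterate m_{i+1} = d_i*a_i - m_i, d_{i+1} = (170 - m_{i+1}^2)/d_i, a_{i+1} = floor((a_0 + m_{i+1})/d_{i+1}):
  m_1 = 1*13 - 0 = 13, d_1 = (170 - 13^2)/1 = 1/1 = 1, a_1 = floor((13 + 13)/1) = 26.
  m_2 = 1*26 - 13 = 13, d_2 = (170 - 13^2)/1 = 1/1 = 1: (m_2, d_2) = (m_1, d_1) = (13, 1), so from here the quotient a_1 repeats; the period length is 1.
So sqrt(170) = [13; (26)] with period length k = 1.
k is odd, so (p_{k-1}, q_{k-1}) only solves x^2 - 170y^2 = -1 and the fundamental solution of x^2 - 170y^2 = 1 is (p_{2k-1}, q_{2k-1}) = (p_1, q_1); compute convergents through index 1, running through the period twice.
Convergents (p_i = a_i*p_{i-1} + p_{i-2}, q_i = a_i*q_{i-1} + q_{i-2} with p_{-2}=0, p_{-1}=1, q_{-2}=1, q_{-1}=0):
  i=0: a_0=13, p_0 = 13*1 + 0 = 13, q_0 = 13*0 + 1 = 1.
  i=1: a_1=26, p_1 = 26*13 + 1 = 339, q_1 = 26*1 + 0 = 26.
Indeed p_0^2 - 170*q_0^2 = 169 - 170 = -1, not +1.
Check: 339^2 - 170*26^2 = 114921 - 114920 = 1, so (x, y) = (339, 26) solves the equation, and by the theorem it is the least positive solution.

(x, y) = (339, 26)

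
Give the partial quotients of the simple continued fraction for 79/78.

[1; 78]

Run the Euclidean algorithm on 79 and 78; the successive quotients are the partial quotients a_0, a_1, ... (each step inverts the fractional part left over by the previous one):
  79 = 1*78 + 1, so a_0 = 1.
  78 = 78*1 + 0, so a_1 = 78.
The remainder reaches 0 after 2 divisions, so the expansion has 2 partial quotients, read off in order.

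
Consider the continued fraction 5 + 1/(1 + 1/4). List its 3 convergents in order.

5/1, 6/1, 29/5

Using the convergent recurrence p_i = a_i*p_{i-1} + p_{i-2}, q_i = a_i*q_{i-1} + q_{i-2} with p_{-2}=0, p_{-1}=1, q_{-2}=1, q_{-1}=0:
  i=0: a_0=5, p_0 = 5*1 + 0 = 5, q_0 = 5*0 + 1 = 1.
  i=1: a_1=1, p_1 = 1*5 + 1 = 6, q_1 = 1*1 + 0 = 1.
  i=2: a_2=4, p_2 = 4*6 + 5 = 29, q_2 = 4*1 + 1 = 5.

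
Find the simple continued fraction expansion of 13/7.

Run the Euclidean algorithm on 13 and 7; the successive quotients are the partial quotients a_0, a_1, ... (each step inverts the fractional part left over by the previous one):
  13 = 1*7 + 6, so a_0 = 1.
  7 = 1*6 + 1, so a_1 = 1.
  6 = 6*1 + 0, so a_2 = 6.
The remainder reaches 0 after 3 divisions, so the expansion has 3 partial quotients, read off in order.

[1; 1, 6]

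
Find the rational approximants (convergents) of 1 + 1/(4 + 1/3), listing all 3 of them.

Using the convergent recurrence p_i = a_i*p_{i-1} + p_{i-2}, q_i = a_i*q_{i-1} + q_{i-2} with p_{-2}=0, p_{-1}=1, q_{-2}=1, q_{-1}=0:
  i=0: a_0=1, p_0 = 1*1 + 0 = 1, q_0 = 1*0 + 1 = 1.
  i=1: a_1=4, p_1 = 4*1 + 1 = 5, q_1 = 4*1 + 0 = 4.
  i=2: a_2=3, p_2 = 3*5 + 1 = 16, q_2 = 3*4 + 1 = 13.

1/1, 5/4, 16/13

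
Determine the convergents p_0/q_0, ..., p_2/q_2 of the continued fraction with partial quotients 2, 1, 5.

Using the convergent recurrence p_i = a_i*p_{i-1} + p_{i-2}, q_i = a_i*q_{i-1} + q_{i-2} with p_{-2}=0, p_{-1}=1, q_{-2}=1, q_{-1}=0:
  i=0: a_0=2, p_0 = 2*1 + 0 = 2, q_0 = 2*0 + 1 = 1.
  i=1: a_1=1, p_1 = 1*2 + 1 = 3, q_1 = 1*1 + 0 = 1.
  i=2: a_2=5, p_2 = 5*3 + 2 = 17, q_2 = 5*1 + 1 = 6.

2/1, 3/1, 17/6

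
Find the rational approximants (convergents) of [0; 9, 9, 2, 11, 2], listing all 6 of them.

Using the convergent recurrence p_i = a_i*p_{i-1} + p_{i-2}, q_i = a_i*q_{i-1} + q_{i-2} with p_{-2}=0, p_{-1}=1, q_{-2}=1, q_{-1}=0:
  i=0: a_0=0, p_0 = 0*1 + 0 = 0, q_0 = 0*0 + 1 = 1.
  i=1: a_1=9, p_1 = 9*0 + 1 = 1, q_1 = 9*1 + 0 = 9.
  i=2: a_2=9, p_2 = 9*1 + 0 = 9, q_2 = 9*9 + 1 = 82.
  i=3: a_3=2, p_3 = 2*9 + 1 = 19, q_3 = 2*82 + 9 = 173.
  i=4: a_4=11, p_4 = 11*19 + 9 = 218, q_4 = 11*173 + 82 = 1985.
  i=5: a_5=2, p_5 = 2*218 + 19 = 455, q_5 = 2*1985 + 173 = 4143.

0/1, 1/9, 9/82, 19/173, 218/1985, 455/4143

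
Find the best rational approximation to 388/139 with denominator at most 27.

Expand x = 388/139 as a continued fraction with the Euclidean algorithm:
  388 = 2*139 + 110, so a_0 = 2.
  139 = 1*110 + 29, so a_1 = 1.
  110 = 3*29 + 23, so a_2 = 3.
  29 = 1*23 + 6, so a_3 = 1.
  23 = 3*6 + 5, so a_4 = 3.
  6 = 1*5 + 1, so a_5 = 1.
  5 = 5*1 + 0, so a_6 = 5.
so x = [2; 1, 3, 1, 3, 1, 5].
Convergents (p_i = a_i*p_{i-1} + p_{i-2}, q_i = a_i*q_{i-1} + q_{i-2} with p_{-2}=0, p_{-1}=1, q_{-2}=1, q_{-1}=0), until the denominator exceeds 27:
  i=0: a_0=2, p_0 = 2*1 + 0 = 2, q_0 = 2*0 + 1 = 1.
  i=1: a_1=1, p_1 = 1*2 + 1 = 3, q_1 = 1*1 + 0 = 1.
  i=2: a_2=3, p_2 = 3*3 + 2 = 11, q_2 = 3*1 + 1 = 4.
  i=3: a_3=1, p_3 = 1*11 + 3 = 14, q_3 = 1*4 + 1 = 5.
  i=4: a_4=3, p_4 = 3*14 + 11 = 53, q_4 = 3*5 + 4 = 19.
  i=5: a_5=1, p_5 = 1*53 + 14 = 67, q_5 = 1*19 + 5 = 24.
  i=6: a_6=5, p_6 = 5*67 + 53 = 388, q_6 = 5*24 + 19 = 139.
q_6 = 139 > 27, so the last convergent with denominator <= 27 is p_5/q_5 = 67/24.
The closest fraction with denominator <= 27 is either p_5/q_5 or the intermediate fraction (k*p_5 + p_4)/(k*q_5 + q_4) with the largest k >= 1 whose denominator stays <= 27; these approach x as k grows, and every other convergent or intermediate fraction in range is farther away.
Largest k: floor((27 - q_4)/q_5) = floor((27 - 19)/24) = 0.
Since k = 0, no intermediate fraction beyond p_5/q_5 has denominator <= 27, so the convergent 67/24 is the closest (its error is |388*24 - 67*139|/(139*24) = 1/3336).

67/24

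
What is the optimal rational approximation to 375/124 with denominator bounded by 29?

Expand x = 375/124 as a continued fraction with the Euclidean algorithm:
  375 = 3*124 + 3, so a_0 = 3.
  124 = 41*3 + 1, so a_1 = 41.
  3 = 3*1 + 0, so a_2 = 3.
so x = [3; 41, 3].
Convergents (p_i = a_i*p_{i-1} + p_{i-2}, q_i = a_i*q_{i-1} + q_{i-2} with p_{-2}=0, p_{-1}=1, q_{-2}=1, q_{-1}=0), until the denominator exceeds 29:
  i=0: a_0=3, p_0 = 3*1 + 0 = 3, q_0 = 3*0 + 1 = 1.
  i=1: a_1=41, p_1 = 41*3 + 1 = 124, q_1 = 41*1 + 0 = 41.
q_1 = 41 > 29, so the last convergent with denominator <= 29 is p_0/q_0 = 3/1.
The closest fraction with denominator <= 29 is either p_0/q_0 or the intermediate fraction (k*p_0 + p_{-1})/(k*q_0 + q_{-1}) with the largest k >= 1 whose denominator stays <= 29; these approach x as k grows, and every other convergent or intermediate fraction in range is farther away.
Largest k: floor((29 - q_{-1})/q_0) = floor((29 - 0)/1) = 29 (using the seeds p_{-1} = 1, q_{-1} = 0).
That gives (29*3 + 1)/(29*1 + 0) = 88/29.
Compare the errors: |x - 3/1| = |375*1 - 3*124|/(124*1) = 3/124, and |x - 88/29| = |375*29 - 88*124|/(124*29) = 37/3596.
Cross-multiplying, 37*124 = 4588 < 10788 = 3*3596, so 37/3596 is smaller: the intermediate fraction 88/29 is closer to x than 3/1.

88/29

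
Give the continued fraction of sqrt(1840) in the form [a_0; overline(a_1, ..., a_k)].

Write x_i = (sqrt(1840) + m_i)/d_i with (m_0, d_0) = (0, 1). a_0 = floor(sqrt(1840)) = 42, since 42^2 = 1764 <= 1840 < 1849 = 43^2.
Iterate m_{i+1} = d_i*a_i - m_i, d_{i+1} = (1840 - m_{i+1}^2)/d_i, a_{i+1} = floor((a_0 + m_{i+1})/d_{i+1}):
  m_1 = 1*42 - 0 = 42, d_1 = (1840 - 42^2)/1 = 76/1 = 76, a_1 = floor((42 + 42)/76) = 1.
  m_2 = 76*1 - 42 = 34, d_2 = (1840 - 34^2)/76 = 684/76 = 9, a_2 = floor((42 + 34)/9) = 8.
  m_3 = 9*8 - 34 = 38, d_3 = (1840 - 38^2)/9 = 396/9 = 44, a_3 = floor((42 + 38)/44) = 1.
  m_4 = 44*1 - 38 = 6, d_4 = (1840 - 6^2)/44 = 1804/44 = 41, a_4 = floor((42 + 6)/41) = 1.
  m_5 = 41*1 - 6 = 35, d_5 = (1840 - 35^2)/41 = 615/41 = 15, a_5 = floor((42 + 35)/15) = 5.
  m_6 = 15*5 - 35 = 40, d_6 = (1840 - 40^2)/15 = 240/15 = 16, a_6 = floor((42 + 40)/16) = 5.
  m_7 = 16*5 - 40 = 40, d_7 = (1840 - 40^2)/16 = 240/16 = 15, a_7 = floor((42 + 40)/15) = 5.
  m_8 = 15*5 - 40 = 35, d_8 = (1840 - 35^2)/15 = 615/15 = 41, a_8 = floor((42 + 35)/41) = 1.
  m_9 = 41*1 - 35 = 6, d_9 = (1840 - 6^2)/41 = 1804/41 = 44, a_9 = floor((42 + 6)/44) = 1.
  m_10 = 44*1 - 6 = 38, d_10 = (1840 - 38^2)/44 = 396/44 = 9, a_10 = floor((42 + 38)/9) = 8.
  m_11 = 9*8 - 38 = 34, d_11 = (1840 - 34^2)/9 = 684/9 = 76, a_11 = floor((42 + 34)/76) = 1.
  m_12 = 76*1 - 34 = 42, d_12 = (1840 - 42^2)/76 = 76/76 = 1, a_12 = floor((42 + 42)/1) = 84.
  m_13 = 1*84 - 42 = 42, d_13 = (1840 - 42^2)/1 = 76/1 = 76: (m_13, d_13) = (m_1, d_1) = (42, 76), so from here the quotients repeat a_1, ..., a_12; the period length is 12.
Hence the expansion of sqrt(1840) is a_0 = 42 followed by the repeating block 1, 8, 1, 1, 5, 5, 5, 1, 1, 8, 1, 84 (period 12).

[42; overline(1, 8, 1, 1, 5, 5, 5, 1, 1, 8, 1, 84)]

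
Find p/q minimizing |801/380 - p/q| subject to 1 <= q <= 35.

Expand x = 801/380 as a continued fraction with the Euclidean algorithm:
  801 = 2*380 + 41, so a_0 = 2.
  380 = 9*41 + 11, so a_1 = 9.
  41 = 3*11 + 8, so a_2 = 3.
  11 = 1*8 + 3, so a_3 = 1.
  8 = 2*3 + 2, so a_4 = 2.
  3 = 1*2 + 1, so a_5 = 1.
  2 = 2*1 + 0, so a_6 = 2.
so x = [2; 9, 3, 1, 2, 1, 2].
Convergents (p_i = a_i*p_{i-1} + p_{i-2}, q_i = a_i*q_{i-1} + q_{i-2} with p_{-2}=0, p_{-1}=1, q_{-2}=1, q_{-1}=0), until the denominator exceeds 35:
  i=0: a_0=2, p_0 = 2*1 + 0 = 2, q_0 = 2*0 + 1 = 1.
  i=1: a_1=9, p_1 = 9*2 + 1 = 19, q_1 = 9*1 + 0 = 9.
  i=2: a_2=3, p_2 = 3*19 + 2 = 59, q_2 = 3*9 + 1 = 28.
  i=3: a_3=1, p_3 = 1*59 + 19 = 78, q_3 = 1*28 + 9 = 37.
q_3 = 37 > 35, so the last convergent with denominator <= 35 is p_2/q_2 = 59/28.
The closest fraction with denominator <= 35 is either p_2/q_2 or the intermediate fraction (k*p_2 + p_1)/(k*q_2 + q_1) with the largest k >= 1 whose denominator stays <= 35; these approach x as k grows, and every other convergent or intermediate fraction in range is farther away.
Largest k: floor((35 - q_1)/q_2) = floor((35 - 9)/28) = 0.
Since k = 0, no intermediate fraction beyond p_2/q_2 has denominator <= 35, so the convergent 59/28 is the closest (its error is |801*28 - 59*380|/(380*28) = 8/10640).

59/28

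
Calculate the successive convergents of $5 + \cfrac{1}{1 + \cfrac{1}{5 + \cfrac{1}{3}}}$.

5/1, 6/1, 35/6, 111/19

Using the convergent recurrence p_i = a_i*p_{i-1} + p_{i-2}, q_i = a_i*q_{i-1} + q_{i-2} with p_{-2}=0, p_{-1}=1, q_{-2}=1, q_{-1}=0:
  i=0: a_0=5, p_0 = 5*1 + 0 = 5, q_0 = 5*0 + 1 = 1.
  i=1: a_1=1, p_1 = 1*5 + 1 = 6, q_1 = 1*1 + 0 = 1.
  i=2: a_2=5, p_2 = 5*6 + 5 = 35, q_2 = 5*1 + 1 = 6.
  i=3: a_3=3, p_3 = 3*35 + 6 = 111, q_3 = 3*6 + 1 = 19.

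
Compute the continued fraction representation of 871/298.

[2; 1, 11, 1, 22]

Run the Euclidean algorithm on 871 and 298; the successive quotients are the partial quotients a_0, a_1, ... (each step inverts the fractional part left over by the previous one):
  871 = 2*298 + 275, so a_0 = 2.
  298 = 1*275 + 23, so a_1 = 1.
  275 = 11*23 + 22, so a_2 = 11.
  23 = 1*22 + 1, so a_3 = 1.
  22 = 22*1 + 0, so a_4 = 22.
The remainder reaches 0 after 5 divisions, so the expansion has 5 partial quotients, read off in order.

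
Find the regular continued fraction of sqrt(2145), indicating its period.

Write x_i = (sqrt(2145) + m_i)/d_i with (m_0, d_0) = (0, 1). a_0 = floor(sqrt(2145)) = 46, since 46^2 = 2116 <= 2145 < 2209 = 47^2.
Iterate m_{i+1} = d_i*a_i - m_i, d_{i+1} = (2145 - m_{i+1}^2)/d_i, a_{i+1} = floor((a_0 + m_{i+1})/d_{i+1}):
  m_1 = 1*46 - 0 = 46, d_1 = (2145 - 46^2)/1 = 29/1 = 29, a_1 = floor((46 + 46)/29) = 3.
  m_2 = 29*3 - 46 = 41, d_2 = (2145 - 41^2)/29 = 464/29 = 16, a_2 = floor((46 + 41)/16) = 5.
  m_3 = 16*5 - 41 = 39, d_3 = (2145 - 39^2)/16 = 624/16 = 39, a_3 = floor((46 + 39)/39) = 2.
  m_4 = 39*2 - 39 = 39, d_4 = (2145 - 39^2)/39 = 624/39 = 16, a_4 = floor((46 + 39)/16) = 5.
  m_5 = 16*5 - 39 = 41, d_5 = (2145 - 41^2)/16 = 464/16 = 29, a_5 = floor((46 + 41)/29) = 3.
  m_6 = 29*3 - 41 = 46, d_6 = (2145 - 46^2)/29 = 29/29 = 1, a_6 = floor((46 + 46)/1) = 92.
  m_7 = 1*92 - 46 = 46, d_7 = (2145 - 46^2)/1 = 29/1 = 29: (m_7, d_7) = (m_1, d_1) = (46, 29), so from here the quotients repeat a_1, ..., a_6; the period length is 6.
Hence the expansion of sqrt(2145) is a_0 = 46 followed by the repeating block 3, 5, 2, 5, 3, 92 (period 6).

[46; (3, 5, 2, 5, 3, 92)]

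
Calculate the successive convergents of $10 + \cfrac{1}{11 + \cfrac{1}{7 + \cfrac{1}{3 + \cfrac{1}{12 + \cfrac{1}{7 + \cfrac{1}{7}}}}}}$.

Using the convergent recurrence p_i = a_i*p_{i-1} + p_{i-2}, q_i = a_i*q_{i-1} + q_{i-2} with p_{-2}=0, p_{-1}=1, q_{-2}=1, q_{-1}=0:
  i=0: a_0=10, p_0 = 10*1 + 0 = 10, q_0 = 10*0 + 1 = 1.
  i=1: a_1=11, p_1 = 11*10 + 1 = 111, q_1 = 11*1 + 0 = 11.
  i=2: a_2=7, p_2 = 7*111 + 10 = 787, q_2 = 7*11 + 1 = 78.
  i=3: a_3=3, p_3 = 3*787 + 111 = 2472, q_3 = 3*78 + 11 = 245.
  i=4: a_4=12, p_4 = 12*2472 + 787 = 30451, q_4 = 12*245 + 78 = 3018.
  i=5: a_5=7, p_5 = 7*30451 + 2472 = 215629, q_5 = 7*3018 + 245 = 21371.
  i=6: a_6=7, p_6 = 7*215629 + 30451 = 1539854, q_6 = 7*21371 + 3018 = 152615.

10/1, 111/11, 787/78, 2472/245, 30451/3018, 215629/21371, 1539854/152615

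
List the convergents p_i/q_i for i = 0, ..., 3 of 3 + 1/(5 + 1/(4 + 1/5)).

3/1, 16/5, 67/21, 351/110

Using the convergent recurrence p_i = a_i*p_{i-1} + p_{i-2}, q_i = a_i*q_{i-1} + q_{i-2} with p_{-2}=0, p_{-1}=1, q_{-2}=1, q_{-1}=0:
  i=0: a_0=3, p_0 = 3*1 + 0 = 3, q_0 = 3*0 + 1 = 1.
  i=1: a_1=5, p_1 = 5*3 + 1 = 16, q_1 = 5*1 + 0 = 5.
  i=2: a_2=4, p_2 = 4*16 + 3 = 67, q_2 = 4*5 + 1 = 21.
  i=3: a_3=5, p_3 = 5*67 + 16 = 351, q_3 = 5*21 + 5 = 110.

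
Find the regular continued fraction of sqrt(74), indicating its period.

[8; (1, 1, 1, 1, 16)]

Write x_i = (sqrt(74) + m_i)/d_i with (m_0, d_0) = (0, 1). a_0 = floor(sqrt(74)) = 8, since 8^2 = 64 <= 74 < 81 = 9^2.
Iterate m_{i+1} = d_i*a_i - m_i, d_{i+1} = (74 - m_{i+1}^2)/d_i, a_{i+1} = floor((a_0 + m_{i+1})/d_{i+1}):
  m_1 = 1*8 - 0 = 8, d_1 = (74 - 8^2)/1 = 10/1 = 10, a_1 = floor((8 + 8)/10) = 1.
  m_2 = 10*1 - 8 = 2, d_2 = (74 - 2^2)/10 = 70/10 = 7, a_2 = floor((8 + 2)/7) = 1.
  m_3 = 7*1 - 2 = 5, d_3 = (74 - 5^2)/7 = 49/7 = 7, a_3 = floor((8 + 5)/7) = 1.
  m_4 = 7*1 - 5 = 2, d_4 = (74 - 2^2)/7 = 70/7 = 10, a_4 = floor((8 + 2)/10) = 1.
  m_5 = 10*1 - 2 = 8, d_5 = (74 - 8^2)/10 = 10/10 = 1, a_5 = floor((8 + 8)/1) = 16.
  m_6 = 1*16 - 8 = 8, d_6 = (74 - 8^2)/1 = 10/1 = 10: (m_6, d_6) = (m_1, d_1) = (8, 10), so from here the quotients repeat a_1, ..., a_5; the period length is 5.
Hence the expansion of sqrt(74) is a_0 = 8 followed by the repeating block 1, 1, 1, 1, 16 (period 5).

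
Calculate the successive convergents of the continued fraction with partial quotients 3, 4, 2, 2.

Using the convergent recurrence p_i = a_i*p_{i-1} + p_{i-2}, q_i = a_i*q_{i-1} + q_{i-2} with p_{-2}=0, p_{-1}=1, q_{-2}=1, q_{-1}=0:
  i=0: a_0=3, p_0 = 3*1 + 0 = 3, q_0 = 3*0 + 1 = 1.
  i=1: a_1=4, p_1 = 4*3 + 1 = 13, q_1 = 4*1 + 0 = 4.
  i=2: a_2=2, p_2 = 2*13 + 3 = 29, q_2 = 2*4 + 1 = 9.
  i=3: a_3=2, p_3 = 2*29 + 13 = 71, q_3 = 2*9 + 4 = 22.

3/1, 13/4, 29/9, 71/22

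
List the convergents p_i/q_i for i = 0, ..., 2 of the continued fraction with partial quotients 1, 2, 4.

1/1, 3/2, 13/9

Using the convergent recurrence p_i = a_i*p_{i-1} + p_{i-2}, q_i = a_i*q_{i-1} + q_{i-2} with p_{-2}=0, p_{-1}=1, q_{-2}=1, q_{-1}=0:
  i=0: a_0=1, p_0 = 1*1 + 0 = 1, q_0 = 1*0 + 1 = 1.
  i=1: a_1=2, p_1 = 2*1 + 1 = 3, q_1 = 2*1 + 0 = 2.
  i=2: a_2=4, p_2 = 4*3 + 1 = 13, q_2 = 4*2 + 1 = 9.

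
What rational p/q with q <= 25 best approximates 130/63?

33/16

Expand x = 130/63 as a continued fraction with the Euclidean algorithm:
  130 = 2*63 + 4, so a_0 = 2.
  63 = 15*4 + 3, so a_1 = 15.
  4 = 1*3 + 1, so a_2 = 1.
  3 = 3*1 + 0, so a_3 = 3.
so x = [2; 15, 1, 3].
Convergents (p_i = a_i*p_{i-1} + p_{i-2}, q_i = a_i*q_{i-1} + q_{i-2} with p_{-2}=0, p_{-1}=1, q_{-2}=1, q_{-1}=0), until the denominator exceeds 25:
  i=0: a_0=2, p_0 = 2*1 + 0 = 2, q_0 = 2*0 + 1 = 1.
  i=1: a_1=15, p_1 = 15*2 + 1 = 31, q_1 = 15*1 + 0 = 15.
  i=2: a_2=1, p_2 = 1*31 + 2 = 33, q_2 = 1*15 + 1 = 16.
  i=3: a_3=3, p_3 = 3*33 + 31 = 130, q_3 = 3*16 + 15 = 63.
q_3 = 63 > 25, so the last convergent with denominator <= 25 is p_2/q_2 = 33/16.
The closest fraction with denominator <= 25 is either p_2/q_2 or the intermediate fraction (k*p_2 + p_1)/(k*q_2 + q_1) with the largest k >= 1 whose denominator stays <= 25; these approach x as k grows, and every other convergent or intermediate fraction in range is farther away.
Largest k: floor((25 - q_1)/q_2) = floor((25 - 15)/16) = 0.
Since k = 0, no intermediate fraction beyond p_2/q_2 has denominator <= 25, so the convergent 33/16 is the closest (its error is |130*16 - 33*63|/(63*16) = 1/1008).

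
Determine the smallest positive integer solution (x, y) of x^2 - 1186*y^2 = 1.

(x, y) = (6320195, 183522)

First expand sqrt(1186) as a continued fraction. With x_i = (sqrt(1186) + m_i)/d_i and (m_0, d_0) = (0, 1): a_0 = floor(sqrt(1186)) = 34, since 34^2 = 1156 <= 1186 < 1225 = 35^2.
Iterate m_{i+1} = d_i*a_i - m_i, d_{i+1} = (1186 - m_{i+1}^2)/d_i, a_{i+1} = floor((a_0 + m_{i+1})/d_{i+1}):
  m_1 = 1*34 - 0 = 34, d_1 = (1186 - 34^2)/1 = 30/1 = 30, a_1 = floor((34 + 34)/30) = 2.
  m_2 = 30*2 - 34 = 26, d_2 = (1186 - 26^2)/30 = 510/30 = 17, a_2 = floor((34 + 26)/17) = 3.
  m_3 = 17*3 - 26 = 25, d_3 = (1186 - 25^2)/17 = 561/17 = 33, a_3 = floor((34 + 25)/33) = 1.
  m_4 = 33*1 - 25 = 8, d_4 = (1186 - 8^2)/33 = 1122/33 = 34, a_4 = floor((34 + 8)/34) = 1.
  m_5 = 34*1 - 8 = 26, d_5 = (1186 - 26^2)/34 = 510/34 = 15, a_5 = floor((34 + 26)/15) = 4.
  m_6 = 15*4 - 26 = 34, d_6 = (1186 - 34^2)/15 = 30/15 = 2, a_6 = floor((34 + 34)/2) = 34.
  m_7 = 2*34 - 34 = 34, d_7 = (1186 - 34^2)/2 = 30/2 = 15, a_7 = floor((34 + 34)/15) = 4.
  m_8 = 15*4 - 34 = 26, d_8 = (1186 - 26^2)/15 = 510/15 = 34, a_8 = floor((34 + 26)/34) = 1.
  m_9 = 34*1 - 26 = 8, d_9 = (1186 - 8^2)/34 = 1122/34 = 33, a_9 = floor((34 + 8)/33) = 1.
  m_10 = 33*1 - 8 = 25, d_10 = (1186 - 25^2)/33 = 561/33 = 17, a_10 = floor((34 + 25)/17) = 3.
  m_11 = 17*3 - 25 = 26, d_11 = (1186 - 26^2)/17 = 510/17 = 30, a_11 = floor((34 + 26)/30) = 2.
  m_12 = 30*2 - 26 = 34, d_12 = (1186 - 34^2)/30 = 30/30 = 1, a_12 = floor((34 + 34)/1) = 68.
  m_13 = 1*68 - 34 = 34, d_13 = (1186 - 34^2)/1 = 30/1 = 30: (m_13, d_13) = (m_1, d_1) = (34, 30), so from here the quotients repeat a_1, ..., a_12; the period length is 12.
So sqrt(1186) = [34; (2, 3, 1, 1, 4, 34, 4, 1, 1, 3, 2, 68)] with period length k = 12.
k is even, so the fundamental solution of x^2 - 1186y^2 = 1 is (p_{k-1}, q_{k-1}) = (p_11, q_11); compute convergents through index 11.
Convergents (p_i = a_i*p_{i-1} + p_{i-2}, q_i = a_i*q_{i-1} + q_{i-2} with p_{-2}=0, p_{-1}=1, q_{-2}=1, q_{-1}=0):
  i=0: a_0=34, p_0 = 34*1 + 0 = 34, q_0 = 34*0 + 1 = 1.
  i=1: a_1=2, p_1 = 2*34 + 1 = 69, q_1 = 2*1 + 0 = 2.
  i=2: a_2=3, p_2 = 3*69 + 34 = 241, q_2 = 3*2 + 1 = 7.
  i=3: a_3=1, p_3 = 1*241 + 69 = 310, q_3 = 1*7 + 2 = 9.
  i=4: a_4=1, p_4 = 1*310 + 241 = 551, q_4 = 1*9 + 7 = 16.
  i=5: a_5=4, p_5 = 4*551 + 310 = 2514, q_5 = 4*16 + 9 = 73.
  i=6: a_6=34, p_6 = 34*2514 + 551 = 86027, q_6 = 34*73 + 16 = 2498.
  i=7: a_7=4, p_7 = 4*86027 + 2514 = 346622, q_7 = 4*2498 + 73 = 10065.
  i=8: a_8=1, p_8 = 1*346622 + 86027 = 432649, q_8 = 1*10065 + 2498 = 12563.
  i=9: a_9=1, p_9 = 1*432649 + 346622 = 779271, q_9 = 1*12563 + 10065 = 22628.
  i=10: a_10=3, p_10 = 3*779271 + 432649 = 2770462, q_10 = 3*22628 + 12563 = 80447.
  i=11: a_11=2, p_11 = 2*2770462 + 779271 = 6320195, q_11 = 2*80447 + 22628 = 183522.
Check: 6320195^2 - 1186*183522^2 = 39944864838025 - 39944864838024 = 1, so (x, y) = (6320195, 183522) solves the equation, and by the theorem it is the least positive solution.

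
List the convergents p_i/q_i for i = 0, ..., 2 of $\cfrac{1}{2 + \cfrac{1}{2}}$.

0/1, 1/2, 2/5

Using the convergent recurrence p_i = a_i*p_{i-1} + p_{i-2}, q_i = a_i*q_{i-1} + q_{i-2} with p_{-2}=0, p_{-1}=1, q_{-2}=1, q_{-1}=0:
  i=0: a_0=0, p_0 = 0*1 + 0 = 0, q_0 = 0*0 + 1 = 1.
  i=1: a_1=2, p_1 = 2*0 + 1 = 1, q_1 = 2*1 + 0 = 2.
  i=2: a_2=2, p_2 = 2*1 + 0 = 2, q_2 = 2*2 + 1 = 5.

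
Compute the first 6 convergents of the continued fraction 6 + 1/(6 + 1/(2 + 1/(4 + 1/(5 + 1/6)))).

Using the convergent recurrence p_i = a_i*p_{i-1} + p_{i-2}, q_i = a_i*q_{i-1} + q_{i-2} with p_{-2}=0, p_{-1}=1, q_{-2}=1, q_{-1}=0:
  i=0: a_0=6, p_0 = 6*1 + 0 = 6, q_0 = 6*0 + 1 = 1.
  i=1: a_1=6, p_1 = 6*6 + 1 = 37, q_1 = 6*1 + 0 = 6.
  i=2: a_2=2, p_2 = 2*37 + 6 = 80, q_2 = 2*6 + 1 = 13.
  i=3: a_3=4, p_3 = 4*80 + 37 = 357, q_3 = 4*13 + 6 = 58.
  i=4: a_4=5, p_4 = 5*357 + 80 = 1865, q_4 = 5*58 + 13 = 303.
  i=5: a_5=6, p_5 = 6*1865 + 357 = 11547, q_5 = 6*303 + 58 = 1876.

6/1, 37/6, 80/13, 357/58, 1865/303, 11547/1876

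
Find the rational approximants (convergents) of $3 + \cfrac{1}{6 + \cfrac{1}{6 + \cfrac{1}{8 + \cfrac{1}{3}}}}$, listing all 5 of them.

Using the convergent recurrence p_i = a_i*p_{i-1} + p_{i-2}, q_i = a_i*q_{i-1} + q_{i-2} with p_{-2}=0, p_{-1}=1, q_{-2}=1, q_{-1}=0:
  i=0: a_0=3, p_0 = 3*1 + 0 = 3, q_0 = 3*0 + 1 = 1.
  i=1: a_1=6, p_1 = 6*3 + 1 = 19, q_1 = 6*1 + 0 = 6.
  i=2: a_2=6, p_2 = 6*19 + 3 = 117, q_2 = 6*6 + 1 = 37.
  i=3: a_3=8, p_3 = 8*117 + 19 = 955, q_3 = 8*37 + 6 = 302.
  i=4: a_4=3, p_4 = 3*955 + 117 = 2982, q_4 = 3*302 + 37 = 943.

3/1, 19/6, 117/37, 955/302, 2982/943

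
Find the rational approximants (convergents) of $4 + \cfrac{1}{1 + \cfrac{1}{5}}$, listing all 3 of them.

Using the convergent recurrence p_i = a_i*p_{i-1} + p_{i-2}, q_i = a_i*q_{i-1} + q_{i-2} with p_{-2}=0, p_{-1}=1, q_{-2}=1, q_{-1}=0:
  i=0: a_0=4, p_0 = 4*1 + 0 = 4, q_0 = 4*0 + 1 = 1.
  i=1: a_1=1, p_1 = 1*4 + 1 = 5, q_1 = 1*1 + 0 = 1.
  i=2: a_2=5, p_2 = 5*5 + 4 = 29, q_2 = 5*1 + 1 = 6.

4/1, 5/1, 29/6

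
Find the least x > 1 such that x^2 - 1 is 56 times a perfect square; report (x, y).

First expand sqrt(56) as a continued fraction. With x_i = (sqrt(56) + m_i)/d_i and (m_0, d_0) = (0, 1): a_0 = floor(sqrt(56)) = 7, since 7^2 = 49 <= 56 < 64 = 8^2.
Iterate m_{i+1} = d_i*a_i - m_i, d_{i+1} = (56 - m_{i+1}^2)/d_i, a_{i+1} = floor((a_0 + m_{i+1})/d_{i+1}):
  m_1 = 1*7 - 0 = 7, d_1 = (56 - 7^2)/1 = 7/1 = 7, a_1 = floor((7 + 7)/7) = 2.
  m_2 = 7*2 - 7 = 7, d_2 = (56 - 7^2)/7 = 7/7 = 1, a_2 = floor((7 + 7)/1) = 14.
  m_3 = 1*14 - 7 = 7, d_3 = (56 - 7^2)/1 = 7/1 = 7: (m_3, d_3) = (m_1, d_1) = (7, 7), so from here the quotients repeat a_1, a_2; the period length is 2.
So sqrt(56) = [7; (2, 14)] with period length k = 2.
k is even, so the fundamental solution of x^2 - 56y^2 = 1 is (p_{k-1}, q_{k-1}) = (p_1, q_1); compute convergents through index 1.
Convergents (p_i = a_i*p_{i-1} + p_{i-2}, q_i = a_i*q_{i-1} + q_{i-2} with p_{-2}=0, p_{-1}=1, q_{-2}=1, q_{-1}=0):
  i=0: a_0=7, p_0 = 7*1 + 0 = 7, q_0 = 7*0 + 1 = 1.
  i=1: a_1=2, p_1 = 2*7 + 1 = 15, q_1 = 2*1 + 0 = 2.
Check: 15^2 - 56*2^2 = 225 - 224 = 1, so (x, y) = (15, 2) solves the equation, and by the theorem it is the least positive solution.

(x, y) = (15, 2)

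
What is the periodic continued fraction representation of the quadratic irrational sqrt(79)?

Write x_i = (sqrt(79) + m_i)/d_i with (m_0, d_0) = (0, 1). a_0 = floor(sqrt(79)) = 8, since 8^2 = 64 <= 79 < 81 = 9^2.
Iterate m_{i+1} = d_i*a_i - m_i, d_{i+1} = (79 - m_{i+1}^2)/d_i, a_{i+1} = floor((a_0 + m_{i+1})/d_{i+1}):
  m_1 = 1*8 - 0 = 8, d_1 = (79 - 8^2)/1 = 15/1 = 15, a_1 = floor((8 + 8)/15) = 1.
  m_2 = 15*1 - 8 = 7, d_2 = (79 - 7^2)/15 = 30/15 = 2, a_2 = floor((8 + 7)/2) = 7.
  m_3 = 2*7 - 7 = 7, d_3 = (79 - 7^2)/2 = 30/2 = 15, a_3 = floor((8 + 7)/15) = 1.
  m_4 = 15*1 - 7 = 8, d_4 = (79 - 8^2)/15 = 15/15 = 1, a_4 = floor((8 + 8)/1) = 16.
  m_5 = 1*16 - 8 = 8, d_5 = (79 - 8^2)/1 = 15/1 = 15: (m_5, d_5) = (m_1, d_1) = (8, 15), so from here the quotients repeat a_1, ..., a_4; the period length is 4.
Hence the expansion of sqrt(79) is a_0 = 8 followed by the repeating block 1, 7, 1, 16 (period 4).

[8; (1, 7, 1, 16)]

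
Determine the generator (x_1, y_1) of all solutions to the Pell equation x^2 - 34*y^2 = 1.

First expand sqrt(34) as a continued fraction. With x_i = (sqrt(34) + m_i)/d_i and (m_0, d_0) = (0, 1): a_0 = floor(sqrt(34)) = 5, since 5^2 = 25 <= 34 < 36 = 6^2.
Iterate m_{i+1} = d_i*a_i - m_i, d_{i+1} = (34 - m_{i+1}^2)/d_i, a_{i+1} = floor((a_0 + m_{i+1})/d_{i+1}):
  m_1 = 1*5 - 0 = 5, d_1 = (34 - 5^2)/1 = 9/1 = 9, a_1 = floor((5 + 5)/9) = 1.
  m_2 = 9*1 - 5 = 4, d_2 = (34 - 4^2)/9 = 18/9 = 2, a_2 = floor((5 + 4)/2) = 4.
  m_3 = 2*4 - 4 = 4, d_3 = (34 - 4^2)/2 = 18/2 = 9, a_3 = floor((5 + 4)/9) = 1.
  m_4 = 9*1 - 4 = 5, d_4 = (34 - 5^2)/9 = 9/9 = 1, a_4 = floor((5 + 5)/1) = 10.
  m_5 = 1*10 - 5 = 5, d_5 = (34 - 5^2)/1 = 9/1 = 9: (m_5, d_5) = (m_1, d_1) = (5, 9), so from here the quotients repeat a_1, ..., a_4; the period length is 4.
So sqrt(34) = [5; (1, 4, 1, 10)] with period length k = 4.
k is even, so the fundamental solution of x^2 - 34y^2 = 1 is (p_{k-1}, q_{k-1}) = (p_3, q_3); compute convergents through index 3.
Convergents (p_i = a_i*p_{i-1} + p_{i-2}, q_i = a_i*q_{i-1} + q_{i-2} with p_{-2}=0, p_{-1}=1, q_{-2}=1, q_{-1}=0):
  i=0: a_0=5, p_0 = 5*1 + 0 = 5, q_0 = 5*0 + 1 = 1.
  i=1: a_1=1, p_1 = 1*5 + 1 = 6, q_1 = 1*1 + 0 = 1.
  i=2: a_2=4, p_2 = 4*6 + 5 = 29, q_2 = 4*1 + 1 = 5.
  i=3: a_3=1, p_3 = 1*29 + 6 = 35, q_3 = 1*5 + 1 = 6.
Check: 35^2 - 34*6^2 = 1225 - 1224 = 1, so (x, y) = (35, 6) solves the equation, and by the theorem it is the least positive solution.

(x, y) = (35, 6)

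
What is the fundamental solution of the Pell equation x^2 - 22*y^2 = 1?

(x, y) = (197, 42)

First expand sqrt(22) as a continued fraction. With x_i = (sqrt(22) + m_i)/d_i and (m_0, d_0) = (0, 1): a_0 = floor(sqrt(22)) = 4, since 4^2 = 16 <= 22 < 25 = 5^2.
Iterate m_{i+1} = d_i*a_i - m_i, d_{i+1} = (22 - m_{i+1}^2)/d_i, a_{i+1} = floor((a_0 + m_{i+1})/d_{i+1}):
  m_1 = 1*4 - 0 = 4, d_1 = (22 - 4^2)/1 = 6/1 = 6, a_1 = floor((4 + 4)/6) = 1.
  m_2 = 6*1 - 4 = 2, d_2 = (22 - 2^2)/6 = 18/6 = 3, a_2 = floor((4 + 2)/3) = 2.
  m_3 = 3*2 - 2 = 4, d_3 = (22 - 4^2)/3 = 6/3 = 2, a_3 = floor((4 + 4)/2) = 4.
  m_4 = 2*4 - 4 = 4, d_4 = (22 - 4^2)/2 = 6/2 = 3, a_4 = floor((4 + 4)/3) = 2.
  m_5 = 3*2 - 4 = 2, d_5 = (22 - 2^2)/3 = 18/3 = 6, a_5 = floor((4 + 2)/6) = 1.
  m_6 = 6*1 - 2 = 4, d_6 = (22 - 4^2)/6 = 6/6 = 1, a_6 = floor((4 + 4)/1) = 8.
  m_7 = 1*8 - 4 = 4, d_7 = (22 - 4^2)/1 = 6/1 = 6: (m_7, d_7) = (m_1, d_1) = (4, 6), so from here the quotients repeat a_1, ..., a_6; the period length is 6.
So sqrt(22) = [4; (1, 2, 4, 2, 1, 8)] with period length k = 6.
k is even, so the fundamental solution of x^2 - 22y^2 = 1 is (p_{k-1}, q_{k-1}) = (p_5, q_5); compute convergents through index 5.
Convergents (p_i = a_i*p_{i-1} + p_{i-2}, q_i = a_i*q_{i-1} + q_{i-2} with p_{-2}=0, p_{-1}=1, q_{-2}=1, q_{-1}=0):
  i=0: a_0=4, p_0 = 4*1 + 0 = 4, q_0 = 4*0 + 1 = 1.
  i=1: a_1=1, p_1 = 1*4 + 1 = 5, q_1 = 1*1 + 0 = 1.
  i=2: a_2=2, p_2 = 2*5 + 4 = 14, q_2 = 2*1 + 1 = 3.
  i=3: a_3=4, p_3 = 4*14 + 5 = 61, q_3 = 4*3 + 1 = 13.
  i=4: a_4=2, p_4 = 2*61 + 14 = 136, q_4 = 2*13 + 3 = 29.
  i=5: a_5=1, p_5 = 1*136 + 61 = 197, q_5 = 1*29 + 13 = 42.
Check: 197^2 - 22*42^2 = 38809 - 38808 = 1, so (x, y) = (197, 42) solves the equation, and by the theorem it is the least positive solution.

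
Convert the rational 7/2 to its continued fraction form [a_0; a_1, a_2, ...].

[3; 2]

Run the Euclidean algorithm on 7 and 2; the successive quotients are the partial quotients a_0, a_1, ... (each step inverts the fractional part left over by the previous one):
  7 = 3*2 + 1, so a_0 = 3.
  2 = 2*1 + 0, so a_1 = 2.
The remainder reaches 0 after 2 divisions, so the expansion has 2 partial quotients, read off in order.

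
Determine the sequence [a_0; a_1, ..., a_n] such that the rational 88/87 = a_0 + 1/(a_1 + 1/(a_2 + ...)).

[1; 87]

Run the Euclidean algorithm on 88 and 87; the successive quotients are the partial quotients a_0, a_1, ... (each step inverts the fractional part left over by the previous one):
  88 = 1*87 + 1, so a_0 = 1.
  87 = 87*1 + 0, so a_1 = 87.
The remainder reaches 0 after 2 divisions, so the expansion has 2 partial quotients, read off in order.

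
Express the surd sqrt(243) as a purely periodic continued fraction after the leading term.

Write x_i = (sqrt(243) + m_i)/d_i with (m_0, d_0) = (0, 1). a_0 = floor(sqrt(243)) = 15, since 15^2 = 225 <= 243 < 256 = 16^2.
Iterate m_{i+1} = d_i*a_i - m_i, d_{i+1} = (243 - m_{i+1}^2)/d_i, a_{i+1} = floor((a_0 + m_{i+1})/d_{i+1}):
  m_1 = 1*15 - 0 = 15, d_1 = (243 - 15^2)/1 = 18/1 = 18, a_1 = floor((15 + 15)/18) = 1.
  m_2 = 18*1 - 15 = 3, d_2 = (243 - 3^2)/18 = 234/18 = 13, a_2 = floor((15 + 3)/13) = 1.
  m_3 = 13*1 - 3 = 10, d_3 = (243 - 10^2)/13 = 143/13 = 11, a_3 = floor((15 + 10)/11) = 2.
  m_4 = 11*2 - 10 = 12, d_4 = (243 - 12^2)/11 = 99/11 = 9, a_4 = floor((15 + 12)/9) = 3.
  m_5 = 9*3 - 12 = 15, d_5 = (243 - 15^2)/9 = 18/9 = 2, a_5 = floor((15 + 15)/2) = 15.
  m_6 = 2*15 - 15 = 15, d_6 = (243 - 15^2)/2 = 18/2 = 9, a_6 = floor((15 + 15)/9) = 3.
  m_7 = 9*3 - 15 = 12, d_7 = (243 - 12^2)/9 = 99/9 = 11, a_7 = floor((15 + 12)/11) = 2.
  m_8 = 11*2 - 12 = 10, d_8 = (243 - 10^2)/11 = 143/11 = 13, a_8 = floor((15 + 10)/13) = 1.
  m_9 = 13*1 - 10 = 3, d_9 = (243 - 3^2)/13 = 234/13 = 18, a_9 = floor((15 + 3)/18) = 1.
  m_10 = 18*1 - 3 = 15, d_10 = (243 - 15^2)/18 = 18/18 = 1, a_10 = floor((15 + 15)/1) = 30.
  m_11 = 1*30 - 15 = 15, d_11 = (243 - 15^2)/1 = 18/1 = 18: (m_11, d_11) = (m_1, d_1) = (15, 18), so from here the quotients repeat a_1, ..., a_10; the period length is 10.
Hence the expansion of sqrt(243) is a_0 = 15 followed by the repeating block 1, 1, 2, 3, 15, 3, 2, 1, 1, 30 (period 10).

[15; (1, 1, 2, 3, 15, 3, 2, 1, 1, 30)]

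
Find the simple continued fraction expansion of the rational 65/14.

Run the Euclidean algorithm on 65 and 14; the successive quotients are the partial quotients a_0, a_1, ... (each step inverts the fractional part left over by the previous one):
  65 = 4*14 + 9, so a_0 = 4.
  14 = 1*9 + 5, so a_1 = 1.
  9 = 1*5 + 4, so a_2 = 1.
  5 = 1*4 + 1, so a_3 = 1.
  4 = 4*1 + 0, so a_4 = 4.
The remainder reaches 0 after 5 divisions, so the expansion has 5 partial quotients, read off in order.

[4; 1, 1, 1, 4]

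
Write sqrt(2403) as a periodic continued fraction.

[49; (49, 98)]

Write x_i = (sqrt(2403) + m_i)/d_i with (m_0, d_0) = (0, 1). a_0 = floor(sqrt(2403)) = 49, since 49^2 = 2401 <= 2403 < 2500 = 50^2.
Iterate m_{i+1} = d_i*a_i - m_i, d_{i+1} = (2403 - m_{i+1}^2)/d_i, a_{i+1} = floor((a_0 + m_{i+1})/d_{i+1}):
  m_1 = 1*49 - 0 = 49, d_1 = (2403 - 49^2)/1 = 2/1 = 2, a_1 = floor((49 + 49)/2) = 49.
  m_2 = 2*49 - 49 = 49, d_2 = (2403 - 49^2)/2 = 2/2 = 1, a_2 = floor((49 + 49)/1) = 98.
  m_3 = 1*98 - 49 = 49, d_3 = (2403 - 49^2)/1 = 2/1 = 2: (m_3, d_3) = (m_1, d_1) = (49, 2), so from here the quotients repeat a_1, a_2; the period length is 2.
Hence the expansion of sqrt(2403) is a_0 = 49 followed by the repeating block 49, 98 (period 2).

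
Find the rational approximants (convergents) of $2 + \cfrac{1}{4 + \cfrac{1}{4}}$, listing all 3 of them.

Using the convergent recurrence p_i = a_i*p_{i-1} + p_{i-2}, q_i = a_i*q_{i-1} + q_{i-2} with p_{-2}=0, p_{-1}=1, q_{-2}=1, q_{-1}=0:
  i=0: a_0=2, p_0 = 2*1 + 0 = 2, q_0 = 2*0 + 1 = 1.
  i=1: a_1=4, p_1 = 4*2 + 1 = 9, q_1 = 4*1 + 0 = 4.
  i=2: a_2=4, p_2 = 4*9 + 2 = 38, q_2 = 4*4 + 1 = 17.

2/1, 9/4, 38/17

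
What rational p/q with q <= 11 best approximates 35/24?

16/11

Expand x = 35/24 as a continued fraction with the Euclidean algorithm:
  35 = 1*24 + 11, so a_0 = 1.
  24 = 2*11 + 2, so a_1 = 2.
  11 = 5*2 + 1, so a_2 = 5.
  2 = 2*1 + 0, so a_3 = 2.
so x = [1; 2, 5, 2].
Convergents (p_i = a_i*p_{i-1} + p_{i-2}, q_i = a_i*q_{i-1} + q_{i-2} with p_{-2}=0, p_{-1}=1, q_{-2}=1, q_{-1}=0), until the denominator exceeds 11:
  i=0: a_0=1, p_0 = 1*1 + 0 = 1, q_0 = 1*0 + 1 = 1.
  i=1: a_1=2, p_1 = 2*1 + 1 = 3, q_1 = 2*1 + 0 = 2.
  i=2: a_2=5, p_2 = 5*3 + 1 = 16, q_2 = 5*2 + 1 = 11.
  i=3: a_3=2, p_3 = 2*16 + 3 = 35, q_3 = 2*11 + 2 = 24.
q_3 = 24 > 11, so the last convergent with denominator <= 11 is p_2/q_2 = 16/11.
The closest fraction with denominator <= 11 is either p_2/q_2 or the intermediate fraction (k*p_2 + p_1)/(k*q_2 + q_1) with the largest k >= 1 whose denominator stays <= 11; these approach x as k grows, and every other convergent or intermediate fraction in range is farther away.
Largest k: floor((11 - q_1)/q_2) = floor((11 - 2)/11) = 0.
Since k = 0, no intermediate fraction beyond p_2/q_2 has denominator <= 11, so the convergent 16/11 is the closest (its error is |35*11 - 16*24|/(24*11) = 1/264).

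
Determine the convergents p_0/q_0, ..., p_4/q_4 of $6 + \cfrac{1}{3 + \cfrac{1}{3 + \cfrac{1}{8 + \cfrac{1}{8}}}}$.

6/1, 19/3, 63/10, 523/83, 4247/674

Using the convergent recurrence p_i = a_i*p_{i-1} + p_{i-2}, q_i = a_i*q_{i-1} + q_{i-2} with p_{-2}=0, p_{-1}=1, q_{-2}=1, q_{-1}=0:
  i=0: a_0=6, p_0 = 6*1 + 0 = 6, q_0 = 6*0 + 1 = 1.
  i=1: a_1=3, p_1 = 3*6 + 1 = 19, q_1 = 3*1 + 0 = 3.
  i=2: a_2=3, p_2 = 3*19 + 6 = 63, q_2 = 3*3 + 1 = 10.
  i=3: a_3=8, p_3 = 8*63 + 19 = 523, q_3 = 8*10 + 3 = 83.
  i=4: a_4=8, p_4 = 8*523 + 63 = 4247, q_4 = 8*83 + 10 = 674.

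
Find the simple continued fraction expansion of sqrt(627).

Write x_i = (sqrt(627) + m_i)/d_i with (m_0, d_0) = (0, 1). a_0 = floor(sqrt(627)) = 25, since 25^2 = 625 <= 627 < 676 = 26^2.
Iterate m_{i+1} = d_i*a_i - m_i, d_{i+1} = (627 - m_{i+1}^2)/d_i, a_{i+1} = floor((a_0 + m_{i+1})/d_{i+1}):
  m_1 = 1*25 - 0 = 25, d_1 = (627 - 25^2)/1 = 2/1 = 2, a_1 = floor((25 + 25)/2) = 25.
  m_2 = 2*25 - 25 = 25, d_2 = (627 - 25^2)/2 = 2/2 = 1, a_2 = floor((25 + 25)/1) = 50.
  m_3 = 1*50 - 25 = 25, d_3 = (627 - 25^2)/1 = 2/1 = 2: (m_3, d_3) = (m_1, d_1) = (25, 2), so from here the quotients repeat a_1, a_2; the period length is 2.
Hence the expansion of sqrt(627) is a_0 = 25 followed by the repeating block 25, 50 (period 2).

[25; (25, 50)]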